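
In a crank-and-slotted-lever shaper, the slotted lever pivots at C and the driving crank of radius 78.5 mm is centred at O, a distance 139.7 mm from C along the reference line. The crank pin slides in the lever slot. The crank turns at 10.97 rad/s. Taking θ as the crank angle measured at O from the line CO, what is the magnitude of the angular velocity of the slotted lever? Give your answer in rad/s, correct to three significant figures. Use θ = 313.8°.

ω = 10.97 rad/s
Crank pin A relative to C: A = (d + r cosθ, r sinθ); lever angle φ = atan2(r sinθ, d + r cosθ).
Differentiating tanφ: φ̇ = rω(d cosθ + r)/(d² + r² + 2dr cosθ).
d² + r² + 2dr cosθ = |CA|² = 0.040859 m²;  d cosθ + r = +0.17519 m.
|ω_lever| = |0.0785·10.97·+0.17519| / 0.040859 = 3.6924 rad/s.

3.69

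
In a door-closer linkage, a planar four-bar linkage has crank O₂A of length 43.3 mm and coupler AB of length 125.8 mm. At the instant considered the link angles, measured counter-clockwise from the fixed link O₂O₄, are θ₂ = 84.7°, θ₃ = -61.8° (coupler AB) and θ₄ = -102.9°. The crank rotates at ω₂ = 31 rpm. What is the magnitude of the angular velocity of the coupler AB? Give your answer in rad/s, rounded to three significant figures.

ω₂ = 3.246 rad/s (from 31 rpm).
Differentiating the loop-closure r₂e^{iθ₂}+r₃e^{iθ₃}=r₁+r₄e^{iθ₄} gives r₂ω₂e^{iθ₂}+r₃ω₃e^{iθ₃}=r₄ω₄e^{iθ₄}.
Eliminating the other unknown: ω₃ = r₂ω₂ sin(θ₄−θ₂) / [r₃ sin(θ₃−θ₄)].
Numerator sine = +0.13226; denominator sine = +0.65738.
Result = 0.0433·3.246·(+0.13226) / (0.1258·(+0.65738)) = +0.2248 rad/s; magnitude 0.2248 rad/s.

0.225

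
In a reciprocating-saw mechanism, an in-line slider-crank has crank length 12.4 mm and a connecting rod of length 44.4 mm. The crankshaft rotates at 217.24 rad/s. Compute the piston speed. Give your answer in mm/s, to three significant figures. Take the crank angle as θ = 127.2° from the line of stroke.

ω = 217.2 rad/s
For an in-line slider-crank, x = r cosθ + √(L² − r² sin²θ), so v = −rω sinθ·[1 + r cosθ/√(L² − r² sin²θ)].
With r = 0.0124 m, L = 0.0444 m, θ = 127.2°: √(L² − r² sin²θ) = 0.043287 m.
v = −0.0124·217.2·0.79653·[1 + 0.0124·-0.60460/0.043287] = -1.7741 m/s.
|v| = 1.7741 m/s = 1774.1 mm/s.

1770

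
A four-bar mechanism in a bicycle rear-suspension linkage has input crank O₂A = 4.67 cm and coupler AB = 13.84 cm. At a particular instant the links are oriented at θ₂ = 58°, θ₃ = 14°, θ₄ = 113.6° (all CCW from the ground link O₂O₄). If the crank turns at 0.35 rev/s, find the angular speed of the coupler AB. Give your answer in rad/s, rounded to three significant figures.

0.621

ω₂ = 2.199 rad/s (from 0.35 rev/s).
Differentiating the loop-closure r₂e^{iθ₂}+r₃e^{iθ₃}=r₁+r₄e^{iθ₄} gives r₂ω₂e^{iθ₂}+r₃ω₃e^{iθ₃}=r₄ω₄e^{iθ₄}.
Eliminating the other unknown: ω₃ = r₂ω₂ sin(θ₄−θ₂) / [r₃ sin(θ₃−θ₄)].
Numerator sine = +0.82511; denominator sine = -0.98600.
Result = 0.0467·2.199·(+0.82511) / (0.1384·(-0.98600)) = -0.62097 rad/s; magnitude 0.62097 rad/s.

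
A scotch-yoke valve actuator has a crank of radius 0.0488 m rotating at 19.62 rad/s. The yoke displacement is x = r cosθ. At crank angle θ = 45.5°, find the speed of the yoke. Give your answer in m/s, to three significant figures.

ω = 19.62 rad/s
x = r cosθ ⇒ ẋ = −rω sinθ.
|v| = rω|sinθ| = 0.0488·19.62·|sin 45.5°| = 0.68291 m/s.

0.683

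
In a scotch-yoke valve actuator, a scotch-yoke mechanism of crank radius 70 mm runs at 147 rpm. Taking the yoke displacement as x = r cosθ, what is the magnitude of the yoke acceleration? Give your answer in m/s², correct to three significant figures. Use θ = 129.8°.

ω = 15.39 rad/s (from 147 rpm).
x = r cosθ ⇒ ẍ = −rω² cosθ (ω constant).
|a| = rω²|cosθ| = 0.07·(15.39)²·|cos 129.8°| = 10.618 m/s².

10.6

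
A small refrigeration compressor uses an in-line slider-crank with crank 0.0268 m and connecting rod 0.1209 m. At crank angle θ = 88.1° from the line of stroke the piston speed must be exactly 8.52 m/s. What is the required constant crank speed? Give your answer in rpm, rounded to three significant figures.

3010

For an in-line slider-crank, |v_piston| = rω|sinθ|·[1 + r cosθ/√(L² − r² sin²θ)].
With r = 0.0268 m, L = 0.1209 m, θ = 88.1°: the bracketed kinematic factor |dx/dθ| = 0.026987 m.
ω = v/|dx/dθ| = 8.52/0.026987 = 315.71 rad/s.
N = 60ω/(2π) = 3014.8 rpm.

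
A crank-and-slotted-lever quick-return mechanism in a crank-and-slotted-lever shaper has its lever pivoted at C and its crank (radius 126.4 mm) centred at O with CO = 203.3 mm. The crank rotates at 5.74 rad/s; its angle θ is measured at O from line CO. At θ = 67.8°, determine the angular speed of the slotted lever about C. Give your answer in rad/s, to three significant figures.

1.92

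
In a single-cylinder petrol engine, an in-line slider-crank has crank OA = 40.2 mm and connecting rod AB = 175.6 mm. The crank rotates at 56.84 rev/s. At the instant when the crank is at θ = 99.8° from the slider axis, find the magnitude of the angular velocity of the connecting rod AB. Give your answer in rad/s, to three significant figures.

ω = 357.1 rad/s (converted from 56.84 rev/s).
The rod makes angle φ with the slider axis where L sinφ = r sinθ; differentiating, L cosφ·φ̇ = r ω cosθ.
L cosφ = √(L² − r² sin²θ) = 0.17107 m.
|ω_rod| = r ω |cosθ| / √(L² − r² sin²θ) = 0.0402·357.1·0.17021/0.17107 = 14.284 rad/s.

14.3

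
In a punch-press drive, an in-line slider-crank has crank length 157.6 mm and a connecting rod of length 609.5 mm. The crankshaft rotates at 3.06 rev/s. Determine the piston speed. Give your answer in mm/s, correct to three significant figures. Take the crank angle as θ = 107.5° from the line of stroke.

2660

ω = 2π·3.06 = 19.23 rad/s
For an in-line slider-crank, x = r cosθ + √(L² − r² sin²θ), so v = −rω sinθ·[1 + r cosθ/√(L² − r² sin²θ)].
With r = 0.1576 m, L = 0.6095 m, θ = 107.5°: √(L² − r² sin²θ) = 0.59068 m.
v = −0.1576·19.23·0.95372·[1 + 0.1576·-0.30071/0.59068] = -2.658 m/s.
|v| = 2.658 m/s = 2658 mm/s.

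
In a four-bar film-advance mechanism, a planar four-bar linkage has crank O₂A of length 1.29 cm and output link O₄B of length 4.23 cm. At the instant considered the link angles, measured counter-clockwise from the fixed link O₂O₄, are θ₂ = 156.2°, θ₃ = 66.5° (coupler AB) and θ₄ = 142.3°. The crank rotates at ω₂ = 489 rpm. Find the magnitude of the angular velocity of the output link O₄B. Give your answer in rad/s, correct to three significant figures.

ω₂ = 51.21 rad/s (from 489 rpm).
Differentiating the loop-closure r₂e^{iθ₂}+r₃e^{iθ₃}=r₁+r₄e^{iθ₄} gives r₂ω₂e^{iθ₂}+r₃ω₃e^{iθ₃}=r₄ω₄e^{iθ₄}.
Eliminating the other unknown: ω₄ = r₂ω₂ sin(θ₂−θ₃) / [r₄ sin(θ₄−θ₃)].
Numerator sine = +0.99999; denominator sine = +0.96945.
Result = 0.0129·51.21·(+0.99999) / (0.0423·(+0.96945)) = +16.109 rad/s; magnitude 16.109 rad/s.

16.1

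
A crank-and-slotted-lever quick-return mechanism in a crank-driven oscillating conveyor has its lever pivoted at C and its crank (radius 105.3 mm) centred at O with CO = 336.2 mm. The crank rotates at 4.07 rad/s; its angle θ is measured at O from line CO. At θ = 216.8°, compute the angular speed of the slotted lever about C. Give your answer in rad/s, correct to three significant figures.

1.04

ω = 4.07 rad/s
Crank pin A relative to C: A = (d + r cosθ, r sinθ); lever angle φ = atan2(r sinθ, d + r cosθ).
Differentiating tanφ: φ̇ = rω(d cosθ + r)/(d² + r² + 2dr cosθ).
d² + r² + 2dr cosθ = |CA|² = 0.0674238 m²;  d cosθ + r = -0.16391 m.
|ω_lever| = |0.1053·4.07·-0.16391| / 0.0674238 = 1.0418 rad/s.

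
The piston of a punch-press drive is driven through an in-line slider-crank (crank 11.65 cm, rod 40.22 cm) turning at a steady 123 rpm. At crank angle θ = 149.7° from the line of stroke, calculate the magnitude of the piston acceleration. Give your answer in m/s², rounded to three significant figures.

ω = 2π·123/60 = 12.88 rad/s
x(θ) = r cosθ + √(L² − r² sin²θ); with ω constant, a = ω²·d²x/dθ².
d²x/dθ² = −r cosθ − r²(cos2θ)/√u − r⁴ sin²2θ/(4u^{3/2}),  u = L² − r² sin²θ = 0.15831 m².
Substituting r = 0.1165 m, L = 0.4022 m, θ = 149.7°: d²x/dθ² = +0.083285 m.
a = ω²·d²x/dθ² = (12.88)²·(+0.083285) = +13.818 m/s²;  |a| = 13.818 m/s².

13.8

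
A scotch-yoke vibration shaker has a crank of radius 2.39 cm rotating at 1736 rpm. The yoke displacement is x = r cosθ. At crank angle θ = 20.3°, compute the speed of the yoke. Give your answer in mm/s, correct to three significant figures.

ω = 181.8 rad/s (from 1736 rpm).
x = r cosθ ⇒ ẋ = −rω sinθ.
|v| = rω|sinθ| = 0.0239·181.8·|sin 20.3°| = 1.5074 m/s = 1507.4 mm/s.

1510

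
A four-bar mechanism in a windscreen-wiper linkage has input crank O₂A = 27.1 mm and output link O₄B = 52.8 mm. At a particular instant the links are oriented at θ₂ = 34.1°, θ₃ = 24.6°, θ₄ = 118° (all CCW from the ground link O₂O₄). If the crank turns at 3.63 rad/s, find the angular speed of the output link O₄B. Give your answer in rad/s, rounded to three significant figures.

ω₂ = 3.63 rad/s
Differentiating the loop-closure r₂e^{iθ₂}+r₃e^{iθ₃}=r₁+r₄e^{iθ₄} gives r₂ω₂e^{iθ₂}+r₃ω₃e^{iθ₃}=r₄ω₄e^{iθ₄}.
Eliminating the other unknown: ω₄ = r₂ω₂ sin(θ₂−θ₃) / [r₄ sin(θ₄−θ₃)].
Numerator sine = +0.16505; denominator sine = +0.99824.
Result = 0.0271·3.63·(+0.16505) / (0.0528·(+0.99824)) = +0.30805 rad/s; magnitude 0.30805 rad/s.

0.308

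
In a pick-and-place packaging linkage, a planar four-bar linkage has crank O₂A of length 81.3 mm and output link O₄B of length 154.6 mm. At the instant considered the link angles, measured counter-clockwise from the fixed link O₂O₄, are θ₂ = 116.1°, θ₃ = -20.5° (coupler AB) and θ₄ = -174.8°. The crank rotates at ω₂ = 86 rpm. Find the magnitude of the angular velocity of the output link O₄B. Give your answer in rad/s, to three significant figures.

ω₂ = 9.006 rad/s (from 86 rpm).
Differentiating the loop-closure r₂e^{iθ₂}+r₃e^{iθ₃}=r₁+r₄e^{iθ₄} gives r₂ω₂e^{iθ₂}+r₃ω₃e^{iθ₃}=r₄ω₄e^{iθ₄}.
Eliminating the other unknown: ω₄ = r₂ω₂ sin(θ₂−θ₃) / [r₄ sin(θ₄−θ₃)].
Numerator sine = +0.68709; denominator sine = -0.43366.
Result = 0.0813·9.006·(+0.68709) / (0.1546·(-0.43366)) = -7.5036 rad/s; magnitude 7.5036 rad/s.

7.50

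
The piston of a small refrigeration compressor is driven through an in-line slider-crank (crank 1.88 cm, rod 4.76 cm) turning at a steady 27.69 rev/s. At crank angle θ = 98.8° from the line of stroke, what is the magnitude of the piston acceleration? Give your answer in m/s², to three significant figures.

ω = 2π·27.7 = 174 rad/s
x(θ) = r cosθ + √(L² − r² sin²θ); with ω constant, a = ω²·d²x/dθ².
d²x/dθ² = −r cosθ − r²(cos2θ)/√u − r⁴ sin²2θ/(4u^{3/2}),  u = L² − r² sin²θ = 0.00192059 m².
Substituting r = 0.0188 m, L = 0.0476 m, θ = 98.8°: d²x/dθ² = +0.01053 m.
a = ω²·d²x/dθ² = (174)²·(+0.01053) = +318.73 m/s²;  |a| = 318.73 m/s².

319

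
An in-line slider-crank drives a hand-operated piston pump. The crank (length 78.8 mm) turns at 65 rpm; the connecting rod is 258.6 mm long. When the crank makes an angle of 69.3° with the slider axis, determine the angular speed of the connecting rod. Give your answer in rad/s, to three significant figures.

0.765

ω = 6.807 rad/s (converted from 65 rpm).
The rod makes angle φ with the slider axis where L sinφ = r sinθ; differentiating, L cosφ·φ̇ = r ω cosθ.
L cosφ = √(L² − r² sin²θ) = 0.24787 m.
|ω_rod| = r ω |cosθ| / √(L² − r² sin²θ) = 0.0788·6.807·0.35347/0.24787 = 0.76489 rad/s.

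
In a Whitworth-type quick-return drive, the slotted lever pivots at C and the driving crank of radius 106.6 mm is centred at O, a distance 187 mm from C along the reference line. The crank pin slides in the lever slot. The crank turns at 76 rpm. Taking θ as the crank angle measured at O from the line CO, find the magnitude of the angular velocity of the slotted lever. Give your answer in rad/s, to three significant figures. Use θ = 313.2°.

2.70

ω = 7.959 rad/s (from 76 rpm).
Crank pin A relative to C: A = (d + r cosθ, r sinθ); lever angle φ = atan2(r sinθ, d + r cosθ).
Differentiating tanφ: φ̇ = rω(d cosθ + r)/(d² + r² + 2dr cosθ).
d² + r² + 2dr cosθ = |CA|² = 0.0736244 m²;  d cosθ + r = +0.23461 m.
|ω_lever| = |0.1066·7.959·+0.23461| / 0.0736244 = 2.7035 rad/s.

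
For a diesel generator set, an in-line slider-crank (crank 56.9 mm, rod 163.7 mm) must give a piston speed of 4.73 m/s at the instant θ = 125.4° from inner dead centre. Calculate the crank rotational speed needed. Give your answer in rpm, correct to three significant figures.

For an in-line slider-crank, |v_piston| = rω|sinθ|·[1 + r cosθ/√(L² − r² sin²θ)].
With r = 0.0569 m, L = 0.1637 m, θ = 125.4°: the bracketed kinematic factor |dx/dθ| = 0.036643 m.
ω = v/|dx/dθ| = 4.73/0.036643 = 129.08 rad/s.
N = 60ω/(2π) = 1232.7 rpm.

1230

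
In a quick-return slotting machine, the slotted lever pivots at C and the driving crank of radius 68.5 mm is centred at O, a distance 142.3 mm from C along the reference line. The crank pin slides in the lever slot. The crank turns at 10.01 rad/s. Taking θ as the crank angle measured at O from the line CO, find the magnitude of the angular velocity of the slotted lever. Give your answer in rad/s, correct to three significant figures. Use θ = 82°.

2.19

ω = 10.01 rad/s
Crank pin A relative to C: A = (d + r cosθ, r sinθ); lever angle φ = atan2(r sinθ, d + r cosθ).
Differentiating tanφ: φ̇ = rω(d cosθ + r)/(d² + r² + 2dr cosθ).
d² + r² + 2dr cosθ = |CA|² = 0.0276547 m²;  d cosθ + r = +0.088304 m.
|ω_lever| = |0.0685·10.01·+0.088304| / 0.0276547 = 2.1895 rad/s.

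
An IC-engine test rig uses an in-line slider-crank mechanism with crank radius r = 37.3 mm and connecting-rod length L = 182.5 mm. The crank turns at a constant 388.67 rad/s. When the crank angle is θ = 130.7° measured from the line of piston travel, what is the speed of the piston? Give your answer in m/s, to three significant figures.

9.51

ω = 388.7 rad/s
For an in-line slider-crank, x = r cosθ + √(L² − r² sin²θ), so v = −rω sinθ·[1 + r cosθ/√(L² − r² sin²θ)].
With r = 0.0373 m, L = 0.1825 m, θ = 130.7°: √(L² − r² sin²θ) = 0.1803 m.
v = −0.0373·388.7·0.75813·[1 + 0.0373·-0.65210/0.1803] = -9.5082 m/s.
|v| = 9.5082 m/s.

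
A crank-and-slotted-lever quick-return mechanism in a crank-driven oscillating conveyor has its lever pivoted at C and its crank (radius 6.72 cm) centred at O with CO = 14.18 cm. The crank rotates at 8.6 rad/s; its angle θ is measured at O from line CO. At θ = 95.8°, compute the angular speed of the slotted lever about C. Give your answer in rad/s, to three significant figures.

1.35

ω = 8.6 rad/s
Crank pin A relative to C: A = (d + r cosθ, r sinθ); lever angle φ = atan2(r sinθ, d + r cosθ).
Differentiating tanφ: φ̇ = rω(d cosθ + r)/(d² + r² + 2dr cosθ).
d² + r² + 2dr cosθ = |CA|² = 0.0226972 m²;  d cosθ + r = +0.05287 m.
|ω_lever| = |0.0672·8.6·+0.05287| / 0.0226972 = 1.3462 rad/s.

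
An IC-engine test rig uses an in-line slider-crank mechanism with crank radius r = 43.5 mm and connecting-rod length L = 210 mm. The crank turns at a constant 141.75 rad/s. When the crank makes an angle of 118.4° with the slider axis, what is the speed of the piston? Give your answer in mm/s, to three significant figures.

ω = 141.8 rad/s
For an in-line slider-crank, x = r cosθ + √(L² − r² sin²θ), so v = −rω sinθ·[1 + r cosθ/√(L² − r² sin²θ)].
With r = 0.0435 m, L = 0.21 m, θ = 118.4°: √(L² − r² sin²θ) = 0.20648 m.
v = −0.0435·141.8·0.87965·[1 + 0.0435·-0.47562/0.20648] = -4.8805 m/s.
|v| = 4.8805 m/s = 4880.5 mm/s.

4880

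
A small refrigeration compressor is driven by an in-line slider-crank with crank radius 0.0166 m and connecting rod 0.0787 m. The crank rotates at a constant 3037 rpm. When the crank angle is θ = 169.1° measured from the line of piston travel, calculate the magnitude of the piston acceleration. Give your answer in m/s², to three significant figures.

ω = 2π·3037/60 = 318 rad/s
x(θ) = r cosθ + √(L² − r² sin²θ); with ω constant, a = ω²·d²x/dθ².
d²x/dθ² = −r cosθ − r²(cos2θ)/√u − r⁴ sin²2θ/(4u^{3/2}),  u = L² − r² sin²θ = 0.00618384 m².
Substituting r = 0.0166 m, L = 0.0787 m, θ = 169.1°: d²x/dθ² = +0.013042 m.
a = ω²·d²x/dθ² = (318)²·(+0.013042) = +1319.1 m/s²;  |a| = 1319.1 m/s².

1320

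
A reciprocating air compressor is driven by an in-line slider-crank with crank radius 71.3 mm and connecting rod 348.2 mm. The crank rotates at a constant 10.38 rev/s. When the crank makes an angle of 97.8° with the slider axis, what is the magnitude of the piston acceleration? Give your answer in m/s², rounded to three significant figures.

102

ω = 2π·10.4 = 65.22 rad/s
x(θ) = r cosθ + √(L² − r² sin²θ); with ω constant, a = ω²·d²x/dθ².
d²x/dθ² = −r cosθ − r²(cos2θ)/√u − r⁴ sin²2θ/(4u^{3/2}),  u = L² − r² sin²θ = 0.116253 m².
Substituting r = 0.0713 m, L = 0.3482 m, θ = 97.8°: d²x/dθ² = +0.024025 m.
a = ω²·d²x/dθ² = (65.22)²·(+0.024025) = +102.19 m/s²;  |a| = 102.19 m/s².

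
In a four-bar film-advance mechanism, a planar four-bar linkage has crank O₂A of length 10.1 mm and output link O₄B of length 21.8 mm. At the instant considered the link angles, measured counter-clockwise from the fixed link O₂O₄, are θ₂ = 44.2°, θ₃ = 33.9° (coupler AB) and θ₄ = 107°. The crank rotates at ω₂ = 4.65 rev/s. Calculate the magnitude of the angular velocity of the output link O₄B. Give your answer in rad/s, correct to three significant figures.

2.53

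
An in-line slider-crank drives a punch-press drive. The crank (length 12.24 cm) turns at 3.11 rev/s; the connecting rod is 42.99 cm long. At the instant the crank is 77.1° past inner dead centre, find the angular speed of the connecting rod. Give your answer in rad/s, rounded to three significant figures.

ω = 19.54 rad/s (converted from 3.11 rev/s).
The rod makes angle φ with the slider axis where L sinφ = r sinθ; differentiating, L cosφ·φ̇ = r ω cosθ.
L cosφ = √(L² − r² sin²θ) = 0.41301 m.
|ω_rod| = r ω |cosθ| / √(L² − r² sin²θ) = 0.1224·19.54·0.22325/0.41301 = 1.2929 rad/s.

1.29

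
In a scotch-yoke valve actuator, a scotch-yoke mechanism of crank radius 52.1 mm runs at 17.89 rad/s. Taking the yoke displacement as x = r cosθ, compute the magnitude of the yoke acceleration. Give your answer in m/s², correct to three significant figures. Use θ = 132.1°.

11.2

ω = 17.89 rad/s
x = r cosθ ⇒ ẍ = −rω² cosθ (ω constant).
|a| = rω²|cosθ| = 0.0521·(17.89)²·|cos 132.1°| = 11.179 m/s².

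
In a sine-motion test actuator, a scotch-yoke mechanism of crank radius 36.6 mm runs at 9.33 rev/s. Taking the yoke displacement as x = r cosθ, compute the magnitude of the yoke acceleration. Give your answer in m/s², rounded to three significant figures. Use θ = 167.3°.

123

ω = 58.62 rad/s (from 9.33 rev/s).
x = r cosθ ⇒ ẍ = −rω² cosθ (ω constant).
|a| = rω²|cosθ| = 0.0366·(58.62)²·|cos 167.3°| = 122.7 m/s².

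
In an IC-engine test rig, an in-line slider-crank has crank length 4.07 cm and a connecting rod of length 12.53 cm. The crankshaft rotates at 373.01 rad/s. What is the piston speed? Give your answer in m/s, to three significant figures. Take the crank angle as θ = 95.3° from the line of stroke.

ω = 373 rad/s
For an in-line slider-crank, x = r cosθ + √(L² − r² sin²θ), so v = −rω sinθ·[1 + r cosθ/√(L² − r² sin²θ)].
With r = 0.0407 m, L = 0.1253 m, θ = 95.3°: √(L² − r² sin²θ) = 0.11857 m.
v = −0.0407·373·0.99572·[1 + 0.0407·-0.09237/0.11857] = -14.637 m/s.
|v| = 14.637 m/s.

14.6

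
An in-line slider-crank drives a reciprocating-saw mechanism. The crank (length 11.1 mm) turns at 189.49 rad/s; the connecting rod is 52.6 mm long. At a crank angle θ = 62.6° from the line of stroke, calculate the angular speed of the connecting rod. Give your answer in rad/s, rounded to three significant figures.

ω = 189.5 rad/s
The rod makes angle φ with the slider axis where L sinφ = r sinθ; differentiating, L cosφ·φ̇ = r ω cosθ.
L cosφ = √(L² − r² sin²θ) = 0.051669 m.
|ω_rod| = r ω |cosθ| / √(L² − r² sin²θ) = 0.0111·189.5·0.46020/0.051669 = 18.734 rad/s.

18.7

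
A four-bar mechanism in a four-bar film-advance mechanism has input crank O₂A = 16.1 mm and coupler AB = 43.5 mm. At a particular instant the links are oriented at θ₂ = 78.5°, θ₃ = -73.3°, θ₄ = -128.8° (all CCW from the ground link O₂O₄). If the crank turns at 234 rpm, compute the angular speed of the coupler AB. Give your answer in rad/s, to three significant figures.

5.05

ω₂ = 24.5 rad/s (from 234 rpm).
Differentiating the loop-closure r₂e^{iθ₂}+r₃e^{iθ₃}=r₁+r₄e^{iθ₄} gives r₂ω₂e^{iθ₂}+r₃ω₃e^{iθ₃}=r₄ω₄e^{iθ₄}.
Eliminating the other unknown: ω₃ = r₂ω₂ sin(θ₄−θ₂) / [r₃ sin(θ₃−θ₄)].
Numerator sine = +0.45865; denominator sine = +0.82413.
Result = 0.0161·24.5·(+0.45865) / (0.0435·(+0.82413)) = +5.0474 rad/s; magnitude 5.0474 rad/s.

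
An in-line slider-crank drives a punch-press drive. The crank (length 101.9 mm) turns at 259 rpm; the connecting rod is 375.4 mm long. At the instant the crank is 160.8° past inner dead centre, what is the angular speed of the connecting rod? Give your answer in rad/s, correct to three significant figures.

6.98

ω = 27.12 rad/s (converted from 259 rpm).
The rod makes angle φ with the slider axis where L sinφ = r sinθ; differentiating, L cosφ·φ̇ = r ω cosθ.
L cosφ = √(L² − r² sin²θ) = 0.3739 m.
|ω_rod| = r ω |cosθ| / √(L² − r² sin²θ) = 0.1019·27.12·0.94438/0.3739 = 6.9806 rad/s.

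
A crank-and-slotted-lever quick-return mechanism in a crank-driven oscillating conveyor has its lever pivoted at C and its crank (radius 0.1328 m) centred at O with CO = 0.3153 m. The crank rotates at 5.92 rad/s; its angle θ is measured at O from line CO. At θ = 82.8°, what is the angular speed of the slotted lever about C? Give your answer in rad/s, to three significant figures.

ω = 5.92 rad/s
Crank pin A relative to C: A = (d + r cosθ, r sinθ); lever angle φ = atan2(r sinθ, d + r cosθ).
Differentiating tanφ: φ̇ = rω(d cosθ + r)/(d² + r² + 2dr cosθ).
d² + r² + 2dr cosθ = |CA|² = 0.127546 m²;  d cosθ + r = +0.17232 m.
|ω_lever| = |0.1328·5.92·+0.17232| / 0.127546 = 1.0621 rad/s.

1.06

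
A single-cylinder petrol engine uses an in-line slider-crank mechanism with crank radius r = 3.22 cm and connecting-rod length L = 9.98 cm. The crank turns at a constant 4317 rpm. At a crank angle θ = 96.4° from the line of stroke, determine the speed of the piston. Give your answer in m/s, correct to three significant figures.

13.9

ω = 2π·4317/60 = 452.1 rad/s
For an in-line slider-crank, x = r cosθ + √(L² − r² sin²θ), so v = −rω sinθ·[1 + r cosθ/√(L² − r² sin²θ)].
With r = 0.0322 m, L = 0.0998 m, θ = 96.4°: √(L² − r² sin²θ) = 0.094531 m.
v = −0.0322·452.1·0.99377·[1 + 0.0322·-0.11147/0.094531] = -13.917 m/s.
|v| = 13.917 m/s.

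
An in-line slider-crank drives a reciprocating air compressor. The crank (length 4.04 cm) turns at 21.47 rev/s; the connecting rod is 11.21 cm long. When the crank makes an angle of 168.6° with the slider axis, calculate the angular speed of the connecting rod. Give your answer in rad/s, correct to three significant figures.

ω = 134.9 rad/s (converted from 21.47 rev/s).
The rod makes angle φ with the slider axis where L sinφ = r sinθ; differentiating, L cosφ·φ̇ = r ω cosθ.
L cosφ = √(L² − r² sin²θ) = 0.11182 m.
|ω_rod| = r ω |cosθ| / √(L² − r² sin²θ) = 0.0404·134.9·0.98027/0.11182 = 47.779 rad/s.

47.8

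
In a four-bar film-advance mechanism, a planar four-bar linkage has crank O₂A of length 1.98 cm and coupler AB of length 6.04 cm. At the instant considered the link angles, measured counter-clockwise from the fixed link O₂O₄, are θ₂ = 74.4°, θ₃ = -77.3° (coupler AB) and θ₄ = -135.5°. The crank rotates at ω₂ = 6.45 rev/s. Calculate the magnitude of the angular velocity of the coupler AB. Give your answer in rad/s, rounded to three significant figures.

ω₂ = 40.53 rad/s (from 6.45 rev/s).
Differentiating the loop-closure r₂e^{iθ₂}+r₃e^{iθ₃}=r₁+r₄e^{iθ₄} gives r₂ω₂e^{iθ₂}+r₃ω₃e^{iθ₃}=r₄ω₄e^{iθ₄}.
Eliminating the other unknown: ω₃ = r₂ω₂ sin(θ₄−θ₂) / [r₃ sin(θ₃−θ₄)].
Numerator sine = +0.49849; denominator sine = +0.84989.
Result = 0.0198·40.53·(+0.49849) / (0.0604·(+0.84989)) = +7.7922 rad/s; magnitude 7.7922 rad/s.

7.79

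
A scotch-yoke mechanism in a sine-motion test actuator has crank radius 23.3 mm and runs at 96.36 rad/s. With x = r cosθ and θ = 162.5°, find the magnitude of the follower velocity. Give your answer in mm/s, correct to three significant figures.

675

ω = 96.36 rad/s
x = r cosθ ⇒ ẋ = −rω sinθ.
|v| = rω|sinθ| = 0.0233·96.36·|sin 162.5°| = 0.67514 m/s = 675.14 mm/s.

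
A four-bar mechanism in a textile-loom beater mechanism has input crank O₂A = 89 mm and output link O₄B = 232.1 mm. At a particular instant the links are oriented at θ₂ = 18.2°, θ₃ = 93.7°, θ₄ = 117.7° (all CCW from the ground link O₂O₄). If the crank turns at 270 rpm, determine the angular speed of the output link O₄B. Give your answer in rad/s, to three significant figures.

ω₂ = 28.27 rad/s (from 270 rpm).
Differentiating the loop-closure r₂e^{iθ₂}+r₃e^{iθ₃}=r₁+r₄e^{iθ₄} gives r₂ω₂e^{iθ₂}+r₃ω₃e^{iθ₃}=r₄ω₄e^{iθ₄}.
Eliminating the other unknown: ω₄ = r₂ω₂ sin(θ₂−θ₃) / [r₄ sin(θ₄−θ₃)].
Numerator sine = -0.96815; denominator sine = +0.40674.
Result = 0.089·28.27·(-0.96815) / (0.2321·(+0.40674)) = -25.807 rad/s; magnitude 25.807 rad/s.

25.8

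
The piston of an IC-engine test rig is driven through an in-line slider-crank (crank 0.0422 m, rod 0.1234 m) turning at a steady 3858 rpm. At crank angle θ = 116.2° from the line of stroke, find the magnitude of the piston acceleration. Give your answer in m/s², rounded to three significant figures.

4500

ω = 2π·3858/60 = 404 rad/s
x(θ) = r cosθ + √(L² − r² sin²θ); with ω constant, a = ω²·d²x/dθ².
d²x/dθ² = −r cosθ − r²(cos2θ)/√u − r⁴ sin²2θ/(4u^{3/2}),  u = L² − r² sin²θ = 0.0137939 m².
Substituting r = 0.0422 m, L = 0.1234 m, θ = 116.2°: d²x/dθ² = +0.027576 m.
a = ω²·d²x/dθ² = (404)²·(+0.027576) = +4501 m/s²;  |a| = 4501 m/s².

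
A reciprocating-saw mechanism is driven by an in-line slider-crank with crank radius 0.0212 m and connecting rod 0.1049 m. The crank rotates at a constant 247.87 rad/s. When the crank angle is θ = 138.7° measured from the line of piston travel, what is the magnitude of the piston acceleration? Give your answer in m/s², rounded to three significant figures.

ω = 247.9 rad/s
x(θ) = r cosθ + √(L² − r² sin²θ); with ω constant, a = ω²·d²x/dθ².
d²x/dθ² = −r cosθ − r²(cos2θ)/√u − r⁴ sin²2θ/(4u^{3/2}),  u = L² − r² sin²θ = 0.0108082 m².
Substituting r = 0.0212 m, L = 0.1049 m, θ = 138.7°: d²x/dθ² = +0.015326 m.
a = ω²·d²x/dθ² = (247.9)²·(+0.015326) = +941.61 m/s²;  |a| = 941.61 m/s².

942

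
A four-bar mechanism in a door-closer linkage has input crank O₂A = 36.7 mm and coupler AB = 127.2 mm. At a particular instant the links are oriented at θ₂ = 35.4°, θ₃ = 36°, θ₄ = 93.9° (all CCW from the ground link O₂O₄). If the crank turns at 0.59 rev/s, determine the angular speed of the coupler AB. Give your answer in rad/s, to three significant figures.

1.08

ω₂ = 3.707 rad/s (from 0.59 rev/s).
Differentiating the loop-closure r₂e^{iθ₂}+r₃e^{iθ₃}=r₁+r₄e^{iθ₄} gives r₂ω₂e^{iθ₂}+r₃ω₃e^{iθ₃}=r₄ω₄e^{iθ₄}.
Eliminating the other unknown: ω₃ = r₂ω₂ sin(θ₄−θ₂) / [r₃ sin(θ₃−θ₄)].
Numerator sine = +0.85264; denominator sine = -0.84712.
Result = 0.0367·3.707·(+0.85264) / (0.1272·(-0.84712)) = -1.0765 rad/s; magnitude 1.0765 rad/s.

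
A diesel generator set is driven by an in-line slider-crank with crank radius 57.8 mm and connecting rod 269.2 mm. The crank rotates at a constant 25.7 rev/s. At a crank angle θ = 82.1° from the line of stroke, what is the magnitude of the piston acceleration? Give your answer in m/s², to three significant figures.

111

ω = 2π·25.7 = 161.5 rad/s
x(θ) = r cosθ + √(L² − r² sin²θ); with ω constant, a = ω²·d²x/dθ².
d²x/dθ² = −r cosθ − r²(cos2θ)/√u − r⁴ sin²2θ/(4u^{3/2}),  u = L² − r² sin²θ = 0.0691909 m².
Substituting r = 0.0578 m, L = 0.2692 m, θ = 82.1°: d²x/dθ² = +0.0042653 m.
a = ω²·d²x/dθ² = (161.5)²·(+0.0042653) = +111.22 m/s²;  |a| = 111.22 m/s².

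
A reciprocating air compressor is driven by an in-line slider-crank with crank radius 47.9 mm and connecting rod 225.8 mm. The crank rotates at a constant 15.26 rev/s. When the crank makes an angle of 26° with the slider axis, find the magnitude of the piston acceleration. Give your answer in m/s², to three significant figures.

454

ω = 2π·15.3 = 95.88 rad/s
x(θ) = r cosθ + √(L² − r² sin²θ); with ω constant, a = ω²·d²x/dθ².
d²x/dθ² = −r cosθ − r²(cos2θ)/√u − r⁴ sin²2θ/(4u^{3/2}),  u = L² − r² sin²θ = 0.0505447 m².
Substituting r = 0.0479 m, L = 0.2258 m, θ = 26°: d²x/dθ² = -0.049407 m.
a = ω²·d²x/dθ² = (95.88)²·(-0.049407) = -454.21 m/s²;  |a| = 454.21 m/s².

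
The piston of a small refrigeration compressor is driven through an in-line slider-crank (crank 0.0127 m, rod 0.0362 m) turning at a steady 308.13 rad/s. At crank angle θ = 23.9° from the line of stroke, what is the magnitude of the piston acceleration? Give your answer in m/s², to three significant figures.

1400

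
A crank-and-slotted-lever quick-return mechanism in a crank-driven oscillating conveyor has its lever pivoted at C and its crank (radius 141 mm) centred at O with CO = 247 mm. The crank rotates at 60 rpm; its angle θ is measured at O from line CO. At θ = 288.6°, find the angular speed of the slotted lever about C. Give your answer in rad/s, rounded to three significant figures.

1.89

ω = 6.283 rad/s (from 60 rpm).
Crank pin A relative to C: A = (d + r cosθ, r sinθ); lever angle φ = atan2(r sinθ, d + r cosθ).
Differentiating tanφ: φ̇ = rω(d cosθ + r)/(d² + r² + 2dr cosθ).
d² + r² + 2dr cosθ = |CA|² = 0.103107 m²;  d cosθ + r = +0.21978 m.
|ω_lever| = |0.141·6.283·+0.21978| / 0.103107 = 1.8885 rad/s.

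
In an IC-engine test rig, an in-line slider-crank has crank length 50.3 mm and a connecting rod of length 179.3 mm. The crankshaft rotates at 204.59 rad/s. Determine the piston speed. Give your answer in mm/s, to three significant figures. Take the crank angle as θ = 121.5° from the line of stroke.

ω = 204.6 rad/s
For an in-line slider-crank, x = r cosθ + √(L² − r² sin²θ), so v = −rω sinθ·[1 + r cosθ/√(L² − r² sin²θ)].
With r = 0.0503 m, L = 0.1793 m, θ = 121.5°: √(L² − r² sin²θ) = 0.1741 m.
v = −0.0503·204.6·0.85264·[1 + 0.0503·-0.52250/0.1741] = -7.4498 m/s.
|v| = 7.4498 m/s = 7449.8 mm/s.

7450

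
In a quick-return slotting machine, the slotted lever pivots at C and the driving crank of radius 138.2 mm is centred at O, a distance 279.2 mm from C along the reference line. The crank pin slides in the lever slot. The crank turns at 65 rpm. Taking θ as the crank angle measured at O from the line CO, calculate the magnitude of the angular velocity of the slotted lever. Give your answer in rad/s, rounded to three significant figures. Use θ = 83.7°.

1.51

ω = 6.807 rad/s (from 65 rpm).
Crank pin A relative to C: A = (d + r cosθ, r sinθ); lever angle φ = atan2(r sinθ, d + r cosθ).
Differentiating tanφ: φ̇ = rω(d cosθ + r)/(d² + r² + 2dr cosθ).
d² + r² + 2dr cosθ = |CA|² = 0.10552 m²;  d cosθ + r = +0.16884 m.
|ω_lever| = |0.1382·6.807·+0.16884| / 0.10552 = 1.5052 rad/s.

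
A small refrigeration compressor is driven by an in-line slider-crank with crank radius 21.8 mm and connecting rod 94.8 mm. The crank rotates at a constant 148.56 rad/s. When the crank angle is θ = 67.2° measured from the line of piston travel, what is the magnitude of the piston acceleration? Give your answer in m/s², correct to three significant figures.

108

ω = 148.6 rad/s
x(θ) = r cosθ + √(L² − r² sin²θ); with ω constant, a = ω²·d²x/dθ².
d²x/dθ² = −r cosθ − r²(cos2θ)/√u − r⁴ sin²2θ/(4u^{3/2}),  u = L² − r² sin²θ = 0.00858317 m².
Substituting r = 0.0218 m, L = 0.0948 m, θ = 67.2°: d²x/dθ² = -0.004895 m.
a = ω²·d²x/dθ² = (148.6)²·(-0.004895) = -108.03 m/s²;  |a| = 108.03 m/s².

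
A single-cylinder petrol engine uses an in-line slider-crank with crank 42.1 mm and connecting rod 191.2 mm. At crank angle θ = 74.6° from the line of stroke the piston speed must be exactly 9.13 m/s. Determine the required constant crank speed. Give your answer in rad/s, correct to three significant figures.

For an in-line slider-crank, |v_piston| = rω|sinθ|·[1 + r cosθ/√(L² − r² sin²θ)].
With r = 0.0421 m, L = 0.1912 m, θ = 74.6°: the bracketed kinematic factor |dx/dθ| = 0.043017 m.
ω = v/|dx/dθ| = 9.13/0.043017 = 212.24 rad/s.

212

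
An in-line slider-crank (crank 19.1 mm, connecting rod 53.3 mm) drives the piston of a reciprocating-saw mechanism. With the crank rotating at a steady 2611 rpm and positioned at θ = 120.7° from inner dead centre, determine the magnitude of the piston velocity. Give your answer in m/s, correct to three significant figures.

3.63

ω = 2π·2611/60 = 273.4 rad/s
For an in-line slider-crank, x = r cosθ + √(L² − r² sin²θ), so v = −rω sinθ·[1 + r cosθ/√(L² − r² sin²θ)].
With r = 0.0191 m, L = 0.0533 m, θ = 120.7°: √(L² − r² sin²θ) = 0.050707 m.
v = −0.0191·273.4·0.85985·[1 + 0.0191·-0.51054/0.050707] = -3.6269 m/s.
|v| = 3.6269 m/s.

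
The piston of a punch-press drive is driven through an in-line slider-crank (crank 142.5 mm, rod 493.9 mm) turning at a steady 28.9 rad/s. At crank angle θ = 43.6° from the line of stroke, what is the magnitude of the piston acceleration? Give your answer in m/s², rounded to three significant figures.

88.7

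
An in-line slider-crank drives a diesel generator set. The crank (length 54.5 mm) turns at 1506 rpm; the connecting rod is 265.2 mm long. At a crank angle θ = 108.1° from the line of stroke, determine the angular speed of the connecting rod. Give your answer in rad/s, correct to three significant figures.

10.3

ω = 157.7 rad/s (converted from 1506 rpm).
The rod makes angle φ with the slider axis where L sinφ = r sinθ; differentiating, L cosφ·φ̇ = r ω cosθ.
L cosφ = √(L² − r² sin²θ) = 0.26009 m.
|ω_rod| = r ω |cosθ| / √(L² − r² sin²θ) = 0.0545·157.7·0.31068/0.26009 = 10.267 rad/s.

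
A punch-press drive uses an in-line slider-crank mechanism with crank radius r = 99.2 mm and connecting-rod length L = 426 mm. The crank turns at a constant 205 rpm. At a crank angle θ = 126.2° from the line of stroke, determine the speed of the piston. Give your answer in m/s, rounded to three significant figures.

1.48

ω = 2π·205/60 = 21.47 rad/s
For an in-line slider-crank, x = r cosθ + √(L² − r² sin²θ), so v = −rω sinθ·[1 + r cosθ/√(L² − r² sin²θ)].
With r = 0.0992 m, L = 0.426 m, θ = 126.2°: √(L² − r² sin²θ) = 0.41841 m.
v = −0.0992·21.47·0.80696·[1 + 0.0992·-0.59061/0.41841] = -1.4779 m/s.
|v| = 1.4779 m/s.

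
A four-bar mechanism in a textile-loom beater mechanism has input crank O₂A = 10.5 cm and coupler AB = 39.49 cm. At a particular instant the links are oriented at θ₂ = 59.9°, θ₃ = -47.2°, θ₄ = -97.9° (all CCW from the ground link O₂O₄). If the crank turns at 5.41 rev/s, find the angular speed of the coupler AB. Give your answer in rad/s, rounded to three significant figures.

4.41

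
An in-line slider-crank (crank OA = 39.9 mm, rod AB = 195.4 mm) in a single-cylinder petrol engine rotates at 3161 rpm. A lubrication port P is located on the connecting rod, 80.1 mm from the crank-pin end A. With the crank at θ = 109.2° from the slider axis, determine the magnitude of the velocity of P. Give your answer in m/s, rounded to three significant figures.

12.4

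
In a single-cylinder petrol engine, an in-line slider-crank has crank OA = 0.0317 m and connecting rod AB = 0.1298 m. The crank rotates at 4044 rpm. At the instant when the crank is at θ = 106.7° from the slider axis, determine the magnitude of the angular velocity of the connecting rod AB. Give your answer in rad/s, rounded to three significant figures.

30.6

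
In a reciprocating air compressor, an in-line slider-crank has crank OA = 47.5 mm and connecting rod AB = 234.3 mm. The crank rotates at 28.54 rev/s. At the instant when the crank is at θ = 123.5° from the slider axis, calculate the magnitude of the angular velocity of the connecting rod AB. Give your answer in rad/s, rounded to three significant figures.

ω = 179.3 rad/s (converted from 28.54 rev/s).
The rod makes angle φ with the slider axis where L sinφ = r sinθ; differentiating, L cosφ·φ̇ = r ω cosθ.
L cosφ = √(L² − r² sin²θ) = 0.23093 m.
|ω_rod| = r ω |cosθ| / √(L² − r² sin²θ) = 0.0475·179.3·0.55194/0.23093 = 20.358 rad/s.

20.4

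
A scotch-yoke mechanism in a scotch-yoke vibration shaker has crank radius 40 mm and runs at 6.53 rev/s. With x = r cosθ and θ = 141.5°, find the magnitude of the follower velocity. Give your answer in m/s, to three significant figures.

1.02

ω = 41.03 rad/s (from 6.53 rev/s).
x = r cosθ ⇒ ẋ = −rω sinθ.
|v| = rω|sinθ| = 0.04·41.03·|sin 141.5°| = 1.0217 m/s.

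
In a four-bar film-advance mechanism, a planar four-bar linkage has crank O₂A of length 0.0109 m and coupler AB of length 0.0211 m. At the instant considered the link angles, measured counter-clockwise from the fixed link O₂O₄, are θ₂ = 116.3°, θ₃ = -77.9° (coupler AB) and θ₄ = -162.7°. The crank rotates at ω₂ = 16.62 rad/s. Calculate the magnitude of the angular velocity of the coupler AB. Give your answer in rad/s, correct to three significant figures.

ω₂ = 16.62 rad/s
Differentiating the loop-closure r₂e^{iθ₂}+r₃e^{iθ₃}=r₁+r₄e^{iθ₄} gives r₂ω₂e^{iθ₂}+r₃ω₃e^{iθ₃}=r₄ω₄e^{iθ₄}.
Eliminating the other unknown: ω₃ = r₂ω₂ sin(θ₄−θ₂) / [r₃ sin(θ₃−θ₄)].
Numerator sine = +0.98769; denominator sine = +0.99588.
Result = 0.0109·16.62·(+0.98769) / (0.0211·(+0.99588)) = +8.515 rad/s; magnitude 8.515 rad/s.

8.52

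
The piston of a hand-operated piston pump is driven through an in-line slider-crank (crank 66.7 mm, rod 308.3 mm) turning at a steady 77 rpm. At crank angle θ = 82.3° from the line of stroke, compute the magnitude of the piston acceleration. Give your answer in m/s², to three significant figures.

ω = 2π·77/60 = 8.063 rad/s
x(θ) = r cosθ + √(L² − r² sin²θ); with ω constant, a = ω²·d²x/dθ².
d²x/dθ² = −r cosθ − r²(cos2θ)/√u − r⁴ sin²2θ/(4u^{3/2}),  u = L² − r² sin²θ = 0.0906799 m².
Substituting r = 0.0667 m, L = 0.3083 m, θ = 82.3°: d²x/dθ² = +0.0052938 m.
a = ω²·d²x/dθ² = (8.063)²·(+0.0052938) = +0.3442 m/s²;  |a| = 0.3442 m/s².

0.344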